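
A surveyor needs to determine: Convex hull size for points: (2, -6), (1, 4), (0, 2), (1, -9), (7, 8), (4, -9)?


Convex hull vertices (CCW): (0, 2), (1, -9), (4, -9), (7, 8), (1, 4)
Count = 5

5


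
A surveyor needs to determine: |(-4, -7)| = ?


|u| = sqrt((-4)^2 + (-7)^2) = sqrt(65) = 8.0623

8.0623


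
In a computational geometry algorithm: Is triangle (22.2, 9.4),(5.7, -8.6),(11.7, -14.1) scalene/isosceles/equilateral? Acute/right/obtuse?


Side lengths squared: AB^2=596.25, BC^2=66.25, CA^2=662.5
Sorted: [66.25, 596.25, 662.5]
By sides: Scalene, By angles: Right

Scalene, Right


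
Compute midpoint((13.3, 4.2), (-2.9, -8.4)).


M = ((13.3+(-2.9))/2, (4.2+(-8.4))/2)
= (5.2, -2.1)

(5.2, -2.1)


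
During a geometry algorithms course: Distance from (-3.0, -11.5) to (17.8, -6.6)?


dx=20.8, dy=4.9
d^2 = 20.8^2 + 4.9^2 = 456.65
d = sqrt(456.65) = 21.3694

21.3694


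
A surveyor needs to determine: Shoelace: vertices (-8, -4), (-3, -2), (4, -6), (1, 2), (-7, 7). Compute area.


Shoelace sum: ((-8)*(-2) - (-3)*(-4)) + ((-3)*(-6) - 4*(-2)) + (4*2 - 1*(-6)) + (1*7 - (-7)*2) + ((-7)*(-4) - (-8)*7)
= 149
Area = |149|/2 = 74.5

74.5


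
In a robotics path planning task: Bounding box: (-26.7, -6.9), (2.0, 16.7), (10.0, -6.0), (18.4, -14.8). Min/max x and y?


x range: [-26.7, 18.4]
y range: [-14.8, 16.7]
Bounding box: (-26.7,-14.8) to (18.4,16.7)

(-26.7,-14.8) to (18.4,16.7)


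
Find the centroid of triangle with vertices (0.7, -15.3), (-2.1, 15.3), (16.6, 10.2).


Centroid = ((x_A+x_B+x_C)/3, (y_A+y_B+y_C)/3)
= ((0.7+(-2.1)+16.6)/3, ((-15.3)+15.3+10.2)/3)
= (5.0667, 3.4)

(5.0667, 3.4)


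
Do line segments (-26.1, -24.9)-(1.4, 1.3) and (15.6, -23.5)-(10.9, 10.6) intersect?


Cross products: d1=1428.55, d2=367.66, d3=-1054.04, d4=6.85
d1*d2 < 0 and d3*d4 < 0? no

No, they don't intersect


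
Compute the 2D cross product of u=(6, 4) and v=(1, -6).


u x v = u_x*v_y - u_y*v_x = 6*(-6) - 4*1
= (-36) - 4 = -40

-40


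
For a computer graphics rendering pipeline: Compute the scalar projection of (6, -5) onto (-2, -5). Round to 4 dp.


u.v = 13, |v| = sqrt(29) = 5.3852
Scalar projection = u.v / |v| = 13 / sqrt(29) = 2.414

2.414


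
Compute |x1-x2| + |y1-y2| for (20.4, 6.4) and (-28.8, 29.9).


|20.4-(-28.8)| + |6.4-29.9| = 49.2 + 23.5 = 72.7

72.7


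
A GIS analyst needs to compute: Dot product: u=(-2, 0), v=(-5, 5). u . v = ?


u . v = u_x*v_x + u_y*v_y = (-2)*(-5) + 0*5
= 10 + 0 = 10

10


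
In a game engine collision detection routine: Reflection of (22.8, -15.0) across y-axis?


Reflection over y-axis: (x,y) -> (-x,y)
(22.8, -15) -> (-22.8, -15)

(-22.8, -15)


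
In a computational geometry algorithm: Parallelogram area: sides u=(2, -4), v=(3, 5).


|u x v| = |2*5 - (-4)*3|
= |10 - (-12)| = 22

22


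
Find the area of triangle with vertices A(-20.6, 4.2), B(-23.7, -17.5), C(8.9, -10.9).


Area = |x_A(y_B-y_C) + x_B(y_C-y_A) + x_C(y_A-y_B)|/2
= |135.96 + 357.87 + 193.13|/2
= 686.96/2 = 343.48

343.48


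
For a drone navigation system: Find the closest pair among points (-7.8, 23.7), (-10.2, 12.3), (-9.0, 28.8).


d(P0,P1) = 11.6499, d(P0,P2) = 5.2393, d(P1,P2) = 16.5436
Closest: P0 and P2

Closest pair: (-7.8, 23.7) and (-9.0, 28.8), distance = 5.2393


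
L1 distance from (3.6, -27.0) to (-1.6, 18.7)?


|3.6-(-1.6)| + |(-27)-18.7| = 5.2 + 45.7 = 50.9

50.9


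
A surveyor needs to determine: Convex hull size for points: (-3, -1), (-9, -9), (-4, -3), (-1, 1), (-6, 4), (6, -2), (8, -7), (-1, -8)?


Convex hull vertices (CCW): (-9, -9), (8, -7), (6, -2), (-6, 4)
Count = 4

4


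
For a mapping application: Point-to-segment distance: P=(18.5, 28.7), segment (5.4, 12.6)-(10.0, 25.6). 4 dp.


Project P onto AB: t = 1 (clamped to [0,1])
Closest point on segment: (10, 25.6)
Distance: 9.0477

9.0477


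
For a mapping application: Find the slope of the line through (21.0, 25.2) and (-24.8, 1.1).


slope = (y2-y1)/(x2-x1) = (1.1-25.2)/((-24.8)-21) = (-24.1)/(-45.8) = 0.5262

0.5262


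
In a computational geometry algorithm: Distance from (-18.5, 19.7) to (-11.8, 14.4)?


dx=6.7, dy=-5.3
d^2 = 6.7^2 + (-5.3)^2 = 72.98
d = sqrt(72.98) = 8.5428

8.5428


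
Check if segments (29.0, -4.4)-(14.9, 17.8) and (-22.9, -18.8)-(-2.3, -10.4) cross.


Cross products: d1=-139.32, d2=436.44, d3=1355.22, d4=779.46
d1*d2 < 0 and d3*d4 < 0? no

No, they don't intersect


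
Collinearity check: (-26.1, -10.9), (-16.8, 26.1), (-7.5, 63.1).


Cross product: ((-16.8)-(-26.1))*(63.1-(-10.9)) - (26.1-(-10.9))*((-7.5)-(-26.1))
= 0

Yes, collinear


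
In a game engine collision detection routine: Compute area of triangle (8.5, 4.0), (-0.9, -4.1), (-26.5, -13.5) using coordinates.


Area = |x_A(y_B-y_C) + x_B(y_C-y_A) + x_C(y_A-y_B)|/2
= |79.9 + 15.75 + (-214.65)|/2
= 119/2 = 59.5

59.5


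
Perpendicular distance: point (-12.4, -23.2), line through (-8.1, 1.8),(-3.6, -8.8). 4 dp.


|cross product| = 158.08
|line direction| = sqrt(132.61) = 11.5156
Distance = 158.08/sqrt(132.61) = 13.7274

13.7274


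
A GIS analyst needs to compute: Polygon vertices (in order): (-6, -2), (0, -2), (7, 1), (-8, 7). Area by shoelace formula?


Shoelace sum: ((-6)*(-2) - 0*(-2)) + (0*1 - 7*(-2)) + (7*7 - (-8)*1) + ((-8)*(-2) - (-6)*7)
= 141
Area = |141|/2 = 70.5

70.5


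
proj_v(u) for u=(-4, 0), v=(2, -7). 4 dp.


u.v = -8, |v| = sqrt(53) = 7.2801
Scalar projection = u.v / |v| = -8 / sqrt(53) = -1.0989

-1.0989


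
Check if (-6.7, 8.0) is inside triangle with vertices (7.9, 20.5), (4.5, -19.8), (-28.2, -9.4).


Cross products: AB x AP = -545.88, BC x BP = -792.58, CA x CP = -14.71
All same sign? yes

Yes, inside


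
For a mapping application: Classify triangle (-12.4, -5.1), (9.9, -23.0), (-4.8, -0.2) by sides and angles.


Side lengths squared: AB^2=817.7, BC^2=735.93, CA^2=81.77
Sorted: [81.77, 735.93, 817.7]
By sides: Scalene, By angles: Right

Scalene, Right


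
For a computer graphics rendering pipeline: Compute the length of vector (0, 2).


|u| = sqrt(0^2 + 2^2) = sqrt(4) = 2

2


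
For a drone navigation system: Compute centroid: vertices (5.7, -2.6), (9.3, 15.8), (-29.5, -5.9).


Centroid = ((x_A+x_B+x_C)/3, (y_A+y_B+y_C)/3)
= ((5.7+9.3+(-29.5))/3, ((-2.6)+15.8+(-5.9))/3)
= (-4.8333, 2.4333)

(-4.8333, 2.4333)


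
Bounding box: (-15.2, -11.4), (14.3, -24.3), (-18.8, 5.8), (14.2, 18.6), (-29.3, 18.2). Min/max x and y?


x range: [-29.3, 14.3]
y range: [-24.3, 18.6]
Bounding box: (-29.3,-24.3) to (14.3,18.6)

(-29.3,-24.3) to (14.3,18.6)


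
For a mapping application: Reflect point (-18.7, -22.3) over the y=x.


Reflection over y=x: (x,y) -> (y,x)
(-18.7, -22.3) -> (-22.3, -18.7)

(-22.3, -18.7)


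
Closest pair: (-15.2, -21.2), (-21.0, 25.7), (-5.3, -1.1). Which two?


d(P0,P1) = 47.2573, d(P0,P2) = 22.4058, d(P1,P2) = 31.0601
Closest: P0 and P2

Closest pair: (-15.2, -21.2) and (-5.3, -1.1), distance = 22.4058


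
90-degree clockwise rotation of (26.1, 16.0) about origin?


90° CW: (x,y) -> (y, -x)
(26.1,16) -> (16, -26.1)

(16, -26.1)


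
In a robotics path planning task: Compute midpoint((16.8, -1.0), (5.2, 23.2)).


M = ((16.8+5.2)/2, ((-1)+23.2)/2)
= (11, 11.1)

(11, 11.1)


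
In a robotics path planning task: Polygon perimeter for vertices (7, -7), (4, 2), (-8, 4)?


Sides: (7, -7)->(4, 2): sqrt(90) = 9.486833, (4, 2)->(-8, 4): sqrt(148) = 12.165525, (-8, 4)->(7, -7): sqrt(346) = 18.601075
Sum = 40.253433
Perimeter = 40.2534

40.2534


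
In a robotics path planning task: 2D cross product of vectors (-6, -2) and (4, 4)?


u x v = u_x*v_y - u_y*v_x = (-6)*4 - (-2)*4
= (-24) - (-8) = -16

-16


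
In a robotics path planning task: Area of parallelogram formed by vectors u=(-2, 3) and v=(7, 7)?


|u x v| = |(-2)*7 - 3*7|
= |(-14) - 21| = 35

35


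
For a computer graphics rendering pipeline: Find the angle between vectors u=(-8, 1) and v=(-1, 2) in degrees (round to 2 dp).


u.v = 10, |u| = sqrt(65) = 8.0623, |v| = sqrt(5) = 2.2361
cos(theta) = u.v/(|u||v|) = 10/sqrt(325) = 0.5547
theta = acos(0.5547) = 56.31 degrees

56.31 degrees


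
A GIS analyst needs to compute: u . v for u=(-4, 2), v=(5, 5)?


u . v = u_x*v_x + u_y*v_y = (-4)*5 + 2*5
= (-20) + 10 = -10

-10


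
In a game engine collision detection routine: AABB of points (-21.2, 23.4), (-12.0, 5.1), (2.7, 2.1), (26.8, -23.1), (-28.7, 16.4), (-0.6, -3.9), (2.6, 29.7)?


x range: [-28.7, 26.8]
y range: [-23.1, 29.7]
Bounding box: (-28.7,-23.1) to (26.8,29.7)

(-28.7,-23.1) to (26.8,29.7)


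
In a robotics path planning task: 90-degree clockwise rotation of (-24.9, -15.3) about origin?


90° CW: (x,y) -> (y, -x)
(-24.9,-15.3) -> (-15.3, 24.9)

(-15.3, 24.9)


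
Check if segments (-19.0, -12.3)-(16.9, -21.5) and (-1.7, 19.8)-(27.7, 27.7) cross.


Cross products: d1=-807.07, d2=-1361.16, d3=1311.55, d4=1865.64
d1*d2 < 0 and d3*d4 < 0? no

No, they don't intersect


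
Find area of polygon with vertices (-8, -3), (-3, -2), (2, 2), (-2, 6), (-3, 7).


Shoelace sum: ((-8)*(-2) - (-3)*(-3)) + ((-3)*2 - 2*(-2)) + (2*6 - (-2)*2) + ((-2)*7 - (-3)*6) + ((-3)*(-3) - (-8)*7)
= 90
Area = |90|/2 = 45

45


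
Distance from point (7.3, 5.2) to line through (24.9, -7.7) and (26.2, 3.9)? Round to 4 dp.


|cross product| = 220.93
|line direction| = sqrt(136.25) = 11.6726
Distance = 220.93/sqrt(136.25) = 18.9272

18.9272


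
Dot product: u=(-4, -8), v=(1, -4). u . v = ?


u . v = u_x*v_x + u_y*v_y = (-4)*1 + (-8)*(-4)
= (-4) + 32 = 28

28


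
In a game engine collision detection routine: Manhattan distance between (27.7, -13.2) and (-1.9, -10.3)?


|27.7-(-1.9)| + |(-13.2)-(-10.3)| = 29.6 + 2.9 = 32.5

32.5


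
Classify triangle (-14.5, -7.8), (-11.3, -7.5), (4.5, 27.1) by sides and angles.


Side lengths squared: AB^2=10.33, BC^2=1446.8, CA^2=1579.01
Sorted: [10.33, 1446.8, 1579.01]
By sides: Scalene, By angles: Obtuse

Scalene, Obtuse


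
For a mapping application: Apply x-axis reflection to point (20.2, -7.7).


Reflection over x-axis: (x,y) -> (x,-y)
(20.2, -7.7) -> (20.2, 7.7)

(20.2, 7.7)


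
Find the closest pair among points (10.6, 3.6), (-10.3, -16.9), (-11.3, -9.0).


d(P0,P1) = 29.2756, d(P0,P2) = 25.266, d(P1,P2) = 7.963
Closest: P1 and P2

Closest pair: (-10.3, -16.9) and (-11.3, -9.0), distance = 7.963


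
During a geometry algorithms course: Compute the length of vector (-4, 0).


|u| = sqrt((-4)^2 + 0^2) = sqrt(16) = 4

4


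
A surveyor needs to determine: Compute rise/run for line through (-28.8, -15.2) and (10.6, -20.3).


slope = (y2-y1)/(x2-x1) = ((-20.3)-(-15.2))/(10.6-(-28.8)) = (-5.1)/39.4 = -0.1294

-0.1294


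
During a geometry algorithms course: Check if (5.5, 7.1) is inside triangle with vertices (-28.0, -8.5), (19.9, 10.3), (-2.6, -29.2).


Cross products: AB x AP = 117.44, BC x BP = -496.8, CA x CP = -1089.69
All same sign? no

No, outside


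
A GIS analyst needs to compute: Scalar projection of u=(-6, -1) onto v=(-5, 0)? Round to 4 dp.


u.v = 30, |v| = sqrt(25) = 5
Scalar projection = u.v / |v| = 30 / sqrt(25) = 6

6


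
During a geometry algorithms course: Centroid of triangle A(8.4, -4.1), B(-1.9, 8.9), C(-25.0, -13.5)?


Centroid = ((x_A+x_B+x_C)/3, (y_A+y_B+y_C)/3)
= ((8.4+(-1.9)+(-25))/3, ((-4.1)+8.9+(-13.5))/3)
= (-6.1667, -2.9)

(-6.1667, -2.9)


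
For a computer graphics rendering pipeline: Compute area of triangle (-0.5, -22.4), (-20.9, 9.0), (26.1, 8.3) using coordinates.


Area = |x_A(y_B-y_C) + x_B(y_C-y_A) + x_C(y_A-y_B)|/2
= |(-0.35) + (-641.63) + (-819.54)|/2
= 1461.52/2 = 730.76

730.76


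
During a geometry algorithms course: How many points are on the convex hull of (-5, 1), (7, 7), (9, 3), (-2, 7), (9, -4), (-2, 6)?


Convex hull vertices (CCW): (-5, 1), (9, -4), (9, 3), (7, 7), (-2, 7)
Count = 5

5


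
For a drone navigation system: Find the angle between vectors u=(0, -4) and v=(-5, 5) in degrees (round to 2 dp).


u.v = -20, |u| = sqrt(16) = 4, |v| = sqrt(50) = 7.0711
cos(theta) = u.v/(|u||v|) = -20/sqrt(800) = -0.707107
theta = acos(-0.707107) = 135 degrees

135 degrees


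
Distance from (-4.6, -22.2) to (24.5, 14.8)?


dx=29.1, dy=37
d^2 = 29.1^2 + 37^2 = 2215.81
d = sqrt(2215.81) = 47.0724

47.0724


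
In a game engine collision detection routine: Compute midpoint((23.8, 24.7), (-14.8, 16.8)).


M = ((23.8+(-14.8))/2, (24.7+16.8)/2)
= (4.5, 20.75)

(4.5, 20.75)


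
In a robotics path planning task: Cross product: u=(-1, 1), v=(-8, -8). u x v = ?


u x v = u_x*v_y - u_y*v_x = (-1)*(-8) - 1*(-8)
= 8 - (-8) = 16

16


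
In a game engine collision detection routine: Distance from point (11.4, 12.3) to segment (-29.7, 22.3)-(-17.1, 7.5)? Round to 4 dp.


Project P onto AB: t = 1 (clamped to [0,1])
Closest point on segment: (-17.1, 7.5)
Distance: 28.9014

28.9014


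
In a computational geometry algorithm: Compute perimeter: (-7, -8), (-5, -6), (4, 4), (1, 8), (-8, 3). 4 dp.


Sides: (-7, -8)->(-5, -6): sqrt(8) = 2.828427, (-5, -6)->(4, 4): sqrt(181) = 13.453624, (4, 4)->(1, 8): sqrt(25) = 5, (1, 8)->(-8, 3): sqrt(106) = 10.29563, (-8, 3)->(-7, -8): sqrt(122) = 11.045361
Sum = 42.623042
Perimeter = 42.623

42.623


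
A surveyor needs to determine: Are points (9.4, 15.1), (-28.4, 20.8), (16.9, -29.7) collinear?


Cross product: ((-28.4)-9.4)*((-29.7)-15.1) - (20.8-15.1)*(16.9-9.4)
= 1650.69

No, not collinear


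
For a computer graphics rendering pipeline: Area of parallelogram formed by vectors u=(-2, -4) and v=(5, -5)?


|u x v| = |(-2)*(-5) - (-4)*5|
= |10 - (-20)| = 30

30


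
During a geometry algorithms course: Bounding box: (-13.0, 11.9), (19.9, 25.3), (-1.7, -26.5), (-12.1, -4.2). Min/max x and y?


x range: [-13, 19.9]
y range: [-26.5, 25.3]
Bounding box: (-13,-26.5) to (19.9,25.3)

(-13,-26.5) to (19.9,25.3)


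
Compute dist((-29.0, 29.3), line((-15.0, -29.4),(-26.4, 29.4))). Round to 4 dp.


|cross product| = 154.02
|line direction| = sqrt(3587.4) = 59.8949
Distance = 154.02/sqrt(3587.4) = 2.5715

2.5715


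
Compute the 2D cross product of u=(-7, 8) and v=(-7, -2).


u x v = u_x*v_y - u_y*v_x = (-7)*(-2) - 8*(-7)
= 14 - (-56) = 70

70


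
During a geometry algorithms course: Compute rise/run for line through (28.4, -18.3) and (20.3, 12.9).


slope = (y2-y1)/(x2-x1) = (12.9-(-18.3))/(20.3-28.4) = 31.2/(-8.1) = -3.8519

-3.8519


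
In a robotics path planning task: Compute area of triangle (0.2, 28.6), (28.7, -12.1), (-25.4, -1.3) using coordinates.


Area = |x_A(y_B-y_C) + x_B(y_C-y_A) + x_C(y_A-y_B)|/2
= |(-2.16) + (-858.13) + (-1033.78)|/2
= 1894.07/2 = 947.035

947.035


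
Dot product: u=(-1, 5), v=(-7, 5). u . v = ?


u . v = u_x*v_x + u_y*v_y = (-1)*(-7) + 5*5
= 7 + 25 = 32

32


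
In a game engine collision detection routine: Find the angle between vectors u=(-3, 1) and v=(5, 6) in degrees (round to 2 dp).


u.v = -9, |u| = sqrt(10) = 3.1623, |v| = sqrt(61) = 7.8102
cos(theta) = u.v/(|u||v|) = -9/sqrt(610) = -0.364399
theta = acos(-0.364399) = 111.37 degrees

111.37 degrees


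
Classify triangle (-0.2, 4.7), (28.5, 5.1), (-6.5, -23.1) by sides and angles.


Side lengths squared: AB^2=823.85, BC^2=2020.24, CA^2=812.53
Sorted: [812.53, 823.85, 2020.24]
By sides: Scalene, By angles: Obtuse

Scalene, Obtuse


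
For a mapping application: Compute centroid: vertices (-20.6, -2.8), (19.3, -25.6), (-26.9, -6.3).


Centroid = ((x_A+x_B+x_C)/3, (y_A+y_B+y_C)/3)
= (((-20.6)+19.3+(-26.9))/3, ((-2.8)+(-25.6)+(-6.3))/3)
= (-9.4, -11.5667)

(-9.4, -11.5667)


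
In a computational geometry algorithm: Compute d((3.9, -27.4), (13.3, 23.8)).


dx=9.4, dy=51.2
d^2 = 9.4^2 + 51.2^2 = 2709.8
d = sqrt(2709.8) = 52.0557

52.0557


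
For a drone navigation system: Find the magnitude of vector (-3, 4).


|u| = sqrt((-3)^2 + 4^2) = sqrt(25) = 5

5


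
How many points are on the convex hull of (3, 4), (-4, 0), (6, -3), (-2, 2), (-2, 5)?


Convex hull vertices (CCW): (-4, 0), (6, -3), (3, 4), (-2, 5)
Count = 4

4


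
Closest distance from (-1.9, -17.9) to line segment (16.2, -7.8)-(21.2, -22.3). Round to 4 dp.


Project P onto AB: t = 0.2378 (clamped to [0,1])
Closest point on segment: (17.3892, -11.2486)
Distance: 20.4038

20.4038


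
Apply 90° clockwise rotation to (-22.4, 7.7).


90° CW: (x,y) -> (y, -x)
(-22.4,7.7) -> (7.7, 22.4)

(7.7, 22.4)


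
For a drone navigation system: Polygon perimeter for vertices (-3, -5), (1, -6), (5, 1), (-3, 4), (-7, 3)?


Sides: (-3, -5)->(1, -6): sqrt(17) = 4.123106, (1, -6)->(5, 1): sqrt(65) = 8.062258, (5, 1)->(-3, 4): sqrt(73) = 8.544004, (-3, 4)->(-7, 3): sqrt(17) = 4.123106, (-7, 3)->(-3, -5): sqrt(80) = 8.944272
Sum = 33.796746
Perimeter = 33.7967

33.7967


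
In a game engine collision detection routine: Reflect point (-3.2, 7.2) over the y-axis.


Reflection over y-axis: (x,y) -> (-x,y)
(-3.2, 7.2) -> (3.2, 7.2)

(3.2, 7.2)


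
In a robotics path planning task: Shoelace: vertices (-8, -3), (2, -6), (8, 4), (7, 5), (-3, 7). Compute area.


Shoelace sum: ((-8)*(-6) - 2*(-3)) + (2*4 - 8*(-6)) + (8*5 - 7*4) + (7*7 - (-3)*5) + ((-3)*(-3) - (-8)*7)
= 251
Area = |251|/2 = 125.5

125.5


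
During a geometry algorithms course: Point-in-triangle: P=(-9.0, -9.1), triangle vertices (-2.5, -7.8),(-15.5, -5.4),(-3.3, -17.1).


Cross products: AB x AP = 32.5, BC x BP = 30.91, CA x CP = 59.41
All same sign? yes

Yes, inside


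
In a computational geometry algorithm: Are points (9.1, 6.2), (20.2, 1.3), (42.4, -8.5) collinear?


Cross product: (20.2-9.1)*((-8.5)-6.2) - (1.3-6.2)*(42.4-9.1)
= 0

Yes, collinear


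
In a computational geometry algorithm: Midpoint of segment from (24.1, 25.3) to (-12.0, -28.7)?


M = ((24.1+(-12))/2, (25.3+(-28.7))/2)
= (6.05, -1.7)

(6.05, -1.7)


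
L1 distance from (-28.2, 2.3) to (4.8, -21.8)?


|(-28.2)-4.8| + |2.3-(-21.8)| = 33 + 24.1 = 57.1

57.1


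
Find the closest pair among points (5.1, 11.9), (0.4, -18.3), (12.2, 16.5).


d(P0,P1) = 30.5635, d(P0,P2) = 8.4599, d(P1,P2) = 36.7462
Closest: P0 and P2

Closest pair: (5.1, 11.9) and (12.2, 16.5), distance = 8.4599


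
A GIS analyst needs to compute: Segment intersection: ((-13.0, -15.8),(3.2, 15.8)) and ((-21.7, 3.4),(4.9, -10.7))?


Cross products: d1=-388.05, d2=680.93, d3=585.96, d4=-483.02
d1*d2 < 0 and d3*d4 < 0? yes

Yes, they intersect


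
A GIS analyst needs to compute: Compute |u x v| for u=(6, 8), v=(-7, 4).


|u x v| = |6*4 - 8*(-7)|
= |24 - (-56)| = 80

80


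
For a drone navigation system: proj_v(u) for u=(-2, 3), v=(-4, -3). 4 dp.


u.v = -1, |v| = sqrt(25) = 5
Scalar projection = u.v / |v| = -1 / sqrt(25) = -0.2

-0.2


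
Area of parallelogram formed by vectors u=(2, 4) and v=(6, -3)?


|u x v| = |2*(-3) - 4*6|
= |(-6) - 24| = 30

30


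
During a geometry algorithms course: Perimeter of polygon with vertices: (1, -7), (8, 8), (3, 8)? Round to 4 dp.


Sides: (1, -7)->(8, 8): sqrt(274) = 16.552945, (8, 8)->(3, 8): sqrt(25) = 5, (3, 8)->(1, -7): sqrt(229) = 15.132746
Sum = 36.685691
Perimeter = 36.6857

36.6857


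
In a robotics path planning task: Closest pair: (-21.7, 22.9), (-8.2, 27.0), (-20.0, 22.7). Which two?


d(P0,P1) = 14.1089, d(P0,P2) = 1.7117, d(P1,P2) = 12.5591
Closest: P0 and P2

Closest pair: (-21.7, 22.9) and (-20.0, 22.7), distance = 1.7117


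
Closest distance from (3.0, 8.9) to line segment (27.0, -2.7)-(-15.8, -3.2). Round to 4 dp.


Project P onto AB: t = 0.5575 (clamped to [0,1])
Closest point on segment: (3.1388, -2.9788)
Distance: 11.8796

11.8796


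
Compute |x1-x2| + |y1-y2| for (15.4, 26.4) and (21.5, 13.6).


|15.4-21.5| + |26.4-13.6| = 6.1 + 12.8 = 18.9

18.9


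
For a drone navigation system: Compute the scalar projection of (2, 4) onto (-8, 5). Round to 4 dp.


u.v = 4, |v| = sqrt(89) = 9.434
Scalar projection = u.v / |v| = 4 / sqrt(89) = 0.424

0.424


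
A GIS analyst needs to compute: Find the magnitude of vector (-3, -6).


|u| = sqrt((-3)^2 + (-6)^2) = sqrt(45) = 6.7082

6.7082


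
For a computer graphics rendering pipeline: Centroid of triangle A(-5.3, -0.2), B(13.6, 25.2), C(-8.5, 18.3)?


Centroid = ((x_A+x_B+x_C)/3, (y_A+y_B+y_C)/3)
= (((-5.3)+13.6+(-8.5))/3, ((-0.2)+25.2+18.3)/3)
= (-0.0667, 14.4333)

(-0.0667, 14.4333)


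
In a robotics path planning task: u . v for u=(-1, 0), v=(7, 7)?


u . v = u_x*v_x + u_y*v_y = (-1)*7 + 0*7
= (-7) + 0 = -7

-7


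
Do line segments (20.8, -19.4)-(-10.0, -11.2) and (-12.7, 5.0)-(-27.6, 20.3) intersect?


Cross products: d1=-148.99, d2=200.07, d3=-476.82, d4=-825.88
d1*d2 < 0 and d3*d4 < 0? no

No, they don't intersect


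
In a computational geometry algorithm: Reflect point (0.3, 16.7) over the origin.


Reflection over origin: (x,y) -> (-x,-y)
(0.3, 16.7) -> (-0.3, -16.7)

(-0.3, -16.7)


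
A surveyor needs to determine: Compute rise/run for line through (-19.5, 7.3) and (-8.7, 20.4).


slope = (y2-y1)/(x2-x1) = (20.4-7.3)/((-8.7)-(-19.5)) = 13.1/10.8 = 1.213

1.213


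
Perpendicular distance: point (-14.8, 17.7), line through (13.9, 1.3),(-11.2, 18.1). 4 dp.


|cross product| = 70.52
|line direction| = sqrt(912.25) = 30.2035
Distance = 70.52/sqrt(912.25) = 2.3348

2.3348


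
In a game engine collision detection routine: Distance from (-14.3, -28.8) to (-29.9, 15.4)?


dx=-15.6, dy=44.2
d^2 = (-15.6)^2 + 44.2^2 = 2197
d = sqrt(2197) = 46.8722

46.8722


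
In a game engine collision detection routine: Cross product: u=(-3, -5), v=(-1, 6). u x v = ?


u x v = u_x*v_y - u_y*v_x = (-3)*6 - (-5)*(-1)
= (-18) - 5 = -23

-23


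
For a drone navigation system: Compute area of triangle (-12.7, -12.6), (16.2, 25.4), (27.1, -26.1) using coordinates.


Area = |x_A(y_B-y_C) + x_B(y_C-y_A) + x_C(y_A-y_B)|/2
= |(-654.05) + (-218.7) + (-1029.8)|/2
= 1902.55/2 = 951.275

951.275


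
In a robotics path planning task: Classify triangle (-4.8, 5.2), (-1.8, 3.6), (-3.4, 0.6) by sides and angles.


Side lengths squared: AB^2=11.56, BC^2=11.56, CA^2=23.12
Sorted: [11.56, 11.56, 23.12]
By sides: Isosceles, By angles: Right

Isosceles, Right


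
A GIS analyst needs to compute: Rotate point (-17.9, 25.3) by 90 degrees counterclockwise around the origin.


90° CCW: (x,y) -> (-y, x)
(-17.9,25.3) -> (-25.3, -17.9)

(-25.3, -17.9)


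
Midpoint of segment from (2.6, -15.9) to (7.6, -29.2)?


M = ((2.6+7.6)/2, ((-15.9)+(-29.2))/2)
= (5.1, -22.55)

(5.1, -22.55)


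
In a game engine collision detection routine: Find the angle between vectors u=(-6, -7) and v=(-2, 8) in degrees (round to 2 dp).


u.v = -44, |u| = sqrt(85) = 9.2195, |v| = sqrt(68) = 8.2462
cos(theta) = u.v/(|u||v|) = -44/sqrt(5780) = -0.578747
theta = acos(-0.578747) = 125.36 degrees

125.36 degrees


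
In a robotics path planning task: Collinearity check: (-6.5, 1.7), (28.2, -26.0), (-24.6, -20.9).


Cross product: (28.2-(-6.5))*((-20.9)-1.7) - ((-26)-1.7)*((-24.6)-(-6.5))
= -1285.59

No, not collinear


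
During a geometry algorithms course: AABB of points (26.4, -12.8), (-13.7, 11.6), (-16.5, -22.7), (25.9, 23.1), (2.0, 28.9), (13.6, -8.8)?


x range: [-16.5, 26.4]
y range: [-22.7, 28.9]
Bounding box: (-16.5,-22.7) to (26.4,28.9)

(-16.5,-22.7) to (26.4,28.9)


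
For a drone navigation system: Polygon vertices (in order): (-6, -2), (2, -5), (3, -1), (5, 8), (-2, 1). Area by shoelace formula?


Shoelace sum: ((-6)*(-5) - 2*(-2)) + (2*(-1) - 3*(-5)) + (3*8 - 5*(-1)) + (5*1 - (-2)*8) + ((-2)*(-2) - (-6)*1)
= 107
Area = |107|/2 = 53.5

53.5


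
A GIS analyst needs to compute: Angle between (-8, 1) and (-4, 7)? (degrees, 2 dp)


u.v = 39, |u| = sqrt(65) = 8.0623, |v| = sqrt(65) = 8.0623
cos(theta) = u.v/(|u||v|) = 39/sqrt(4225) = 0.6
theta = acos(0.6) = 53.13 degrees

53.13 degrees


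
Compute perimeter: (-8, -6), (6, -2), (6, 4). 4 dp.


Sides: (-8, -6)->(6, -2): sqrt(212) = 14.56022, (6, -2)->(6, 4): sqrt(36) = 6, (6, 4)->(-8, -6): sqrt(296) = 17.204651
Sum = 37.764871
Perimeter = 37.7649

37.7649


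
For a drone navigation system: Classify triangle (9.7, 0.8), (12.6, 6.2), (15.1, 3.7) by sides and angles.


Side lengths squared: AB^2=37.57, BC^2=12.5, CA^2=37.57
Sorted: [12.5, 37.57, 37.57]
By sides: Isosceles, By angles: Acute

Isosceles, Acute


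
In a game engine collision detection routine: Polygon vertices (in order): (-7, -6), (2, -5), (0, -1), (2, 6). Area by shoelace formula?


Shoelace sum: ((-7)*(-5) - 2*(-6)) + (2*(-1) - 0*(-5)) + (0*6 - 2*(-1)) + (2*(-6) - (-7)*6)
= 77
Area = |77|/2 = 38.5

38.5


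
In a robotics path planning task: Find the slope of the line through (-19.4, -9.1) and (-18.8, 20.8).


slope = (y2-y1)/(x2-x1) = (20.8-(-9.1))/((-18.8)-(-19.4)) = 29.9/0.6 = 49.8333

49.8333


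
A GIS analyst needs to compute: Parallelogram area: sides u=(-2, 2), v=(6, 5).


|u x v| = |(-2)*5 - 2*6|
= |(-10) - 12| = 22

22


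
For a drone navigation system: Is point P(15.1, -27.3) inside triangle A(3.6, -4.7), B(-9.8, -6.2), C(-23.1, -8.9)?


Cross products: AB x AP = 320.09, BC x BP = 347.86, CA x CP = -651.72
All same sign? no

No, outside


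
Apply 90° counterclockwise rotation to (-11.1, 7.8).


90° CCW: (x,y) -> (-y, x)
(-11.1,7.8) -> (-7.8, -11.1)

(-7.8, -11.1)


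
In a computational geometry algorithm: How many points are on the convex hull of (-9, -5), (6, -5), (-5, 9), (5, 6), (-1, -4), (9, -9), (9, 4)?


Convex hull vertices (CCW): (-9, -5), (9, -9), (9, 4), (5, 6), (-5, 9)
Count = 5

5


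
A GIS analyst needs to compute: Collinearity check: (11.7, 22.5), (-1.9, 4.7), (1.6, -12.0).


Cross product: ((-1.9)-11.7)*((-12)-22.5) - (4.7-22.5)*(1.6-11.7)
= 289.42

No, not collinear


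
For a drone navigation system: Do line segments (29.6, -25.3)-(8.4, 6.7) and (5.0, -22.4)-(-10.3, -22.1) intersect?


Cross products: d1=36.99, d2=-446.25, d3=725.72, d4=1208.96
d1*d2 < 0 and d3*d4 < 0? no

No, they don't intersect


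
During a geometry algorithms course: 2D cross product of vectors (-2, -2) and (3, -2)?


u x v = u_x*v_y - u_y*v_x = (-2)*(-2) - (-2)*3
= 4 - (-6) = 10

10


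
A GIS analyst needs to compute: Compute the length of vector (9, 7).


|u| = sqrt(9^2 + 7^2) = sqrt(130) = 11.4018

11.4018


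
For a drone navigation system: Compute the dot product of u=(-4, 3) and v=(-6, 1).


u . v = u_x*v_x + u_y*v_y = (-4)*(-6) + 3*1
= 24 + 3 = 27

27


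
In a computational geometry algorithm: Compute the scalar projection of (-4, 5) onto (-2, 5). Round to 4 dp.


u.v = 33, |v| = sqrt(29) = 5.3852
Scalar projection = u.v / |v| = 33 / sqrt(29) = 6.1279

6.1279


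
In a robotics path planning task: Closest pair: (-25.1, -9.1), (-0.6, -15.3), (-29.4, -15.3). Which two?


d(P0,P1) = 25.2723, d(P0,P2) = 7.5452, d(P1,P2) = 28.8
Closest: P0 and P2

Closest pair: (-25.1, -9.1) and (-29.4, -15.3), distance = 7.5452


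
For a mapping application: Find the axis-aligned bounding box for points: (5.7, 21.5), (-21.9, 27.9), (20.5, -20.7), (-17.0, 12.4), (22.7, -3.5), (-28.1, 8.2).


x range: [-28.1, 22.7]
y range: [-20.7, 27.9]
Bounding box: (-28.1,-20.7) to (22.7,27.9)

(-28.1,-20.7) to (22.7,27.9)


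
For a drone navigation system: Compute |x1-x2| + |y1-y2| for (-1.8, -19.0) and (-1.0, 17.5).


|(-1.8)-(-1)| + |(-19)-17.5| = 0.8 + 36.5 = 37.3

37.3


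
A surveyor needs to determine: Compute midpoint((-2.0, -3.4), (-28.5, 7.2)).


M = (((-2)+(-28.5))/2, ((-3.4)+7.2)/2)
= (-15.25, 1.9)

(-15.25, 1.9)


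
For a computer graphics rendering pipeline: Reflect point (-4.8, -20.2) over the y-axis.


Reflection over y-axis: (x,y) -> (-x,y)
(-4.8, -20.2) -> (4.8, -20.2)

(4.8, -20.2)


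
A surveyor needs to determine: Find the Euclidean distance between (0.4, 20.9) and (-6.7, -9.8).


dx=-7.1, dy=-30.7
d^2 = (-7.1)^2 + (-30.7)^2 = 992.9
d = sqrt(992.9) = 31.5103

31.5103


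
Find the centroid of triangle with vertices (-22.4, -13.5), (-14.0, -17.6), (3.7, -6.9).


Centroid = ((x_A+x_B+x_C)/3, (y_A+y_B+y_C)/3)
= (((-22.4)+(-14)+3.7)/3, ((-13.5)+(-17.6)+(-6.9))/3)
= (-10.9, -12.6667)

(-10.9, -12.6667)


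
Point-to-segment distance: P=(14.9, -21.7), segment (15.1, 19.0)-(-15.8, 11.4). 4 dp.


Project P onto AB: t = 0.3116 (clamped to [0,1])
Closest point on segment: (5.4721, 16.632)
Distance: 39.4744

39.4744


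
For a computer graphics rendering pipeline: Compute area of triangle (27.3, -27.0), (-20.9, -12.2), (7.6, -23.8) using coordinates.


Area = |x_A(y_B-y_C) + x_B(y_C-y_A) + x_C(y_A-y_B)|/2
= |316.68 + (-66.88) + (-112.48)|/2
= 137.32/2 = 68.66

68.66


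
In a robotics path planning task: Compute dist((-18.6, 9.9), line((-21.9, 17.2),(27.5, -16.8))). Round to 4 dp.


|cross product| = 248.42
|line direction| = sqrt(3596.36) = 59.9697
Distance = 248.42/sqrt(3596.36) = 4.1424

4.1424


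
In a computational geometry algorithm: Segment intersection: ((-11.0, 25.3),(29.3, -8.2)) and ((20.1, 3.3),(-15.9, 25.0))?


Cross products: d1=-117.13, d2=214.36, d3=155.25, d4=-176.24
d1*d2 < 0 and d3*d4 < 0? yes

Yes, they intersect


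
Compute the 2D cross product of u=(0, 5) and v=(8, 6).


u x v = u_x*v_y - u_y*v_x = 0*6 - 5*8
= 0 - 40 = -40

-40


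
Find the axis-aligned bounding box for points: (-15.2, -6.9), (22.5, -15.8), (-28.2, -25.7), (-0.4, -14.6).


x range: [-28.2, 22.5]
y range: [-25.7, -6.9]
Bounding box: (-28.2,-25.7) to (22.5,-6.9)

(-28.2,-25.7) to (22.5,-6.9)


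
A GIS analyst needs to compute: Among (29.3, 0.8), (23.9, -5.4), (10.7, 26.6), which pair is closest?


d(P0,P1) = 8.2219, d(P0,P2) = 31.8057, d(P1,P2) = 34.6156
Closest: P0 and P1

Closest pair: (29.3, 0.8) and (23.9, -5.4), distance = 8.2219


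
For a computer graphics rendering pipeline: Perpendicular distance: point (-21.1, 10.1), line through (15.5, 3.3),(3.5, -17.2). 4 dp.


|cross product| = 831.9
|line direction| = sqrt(564.25) = 23.7539
Distance = 831.9/sqrt(564.25) = 35.0215

35.0215


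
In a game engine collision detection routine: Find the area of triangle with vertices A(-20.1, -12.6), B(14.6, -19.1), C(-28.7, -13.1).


Area = |x_A(y_B-y_C) + x_B(y_C-y_A) + x_C(y_A-y_B)|/2
= |120.6 + (-7.3) + (-186.55)|/2
= 73.25/2 = 36.625

36.625


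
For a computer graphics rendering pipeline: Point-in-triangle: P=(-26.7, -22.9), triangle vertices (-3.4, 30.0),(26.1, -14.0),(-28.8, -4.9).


Cross products: AB x AP = -2585.75, BC x BP = 969.09, CA x CP = -530.49
All same sign? no

No, outside


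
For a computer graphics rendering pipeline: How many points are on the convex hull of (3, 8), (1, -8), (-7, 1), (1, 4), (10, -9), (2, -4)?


Convex hull vertices (CCW): (-7, 1), (1, -8), (10, -9), (3, 8)
Count = 4

4


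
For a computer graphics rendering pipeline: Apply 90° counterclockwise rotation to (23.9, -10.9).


90° CCW: (x,y) -> (-y, x)
(23.9,-10.9) -> (10.9, 23.9)

(10.9, 23.9)


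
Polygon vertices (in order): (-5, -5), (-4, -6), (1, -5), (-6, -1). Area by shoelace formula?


Shoelace sum: ((-5)*(-6) - (-4)*(-5)) + ((-4)*(-5) - 1*(-6)) + (1*(-1) - (-6)*(-5)) + ((-6)*(-5) - (-5)*(-1))
= 30
Area = |30|/2 = 15

15


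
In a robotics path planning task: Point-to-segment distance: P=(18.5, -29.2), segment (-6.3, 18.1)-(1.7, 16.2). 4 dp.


Project P onto AB: t = 1 (clamped to [0,1])
Closest point on segment: (1.7, 16.2)
Distance: 48.4087

48.4087


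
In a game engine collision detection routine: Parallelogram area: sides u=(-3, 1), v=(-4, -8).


|u x v| = |(-3)*(-8) - 1*(-4)|
= |24 - (-4)| = 28

28


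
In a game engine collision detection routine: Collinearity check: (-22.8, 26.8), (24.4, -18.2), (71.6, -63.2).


Cross product: (24.4-(-22.8))*((-63.2)-26.8) - ((-18.2)-26.8)*(71.6-(-22.8))
= 0

Yes, collinear


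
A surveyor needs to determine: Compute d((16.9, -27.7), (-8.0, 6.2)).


dx=-24.9, dy=33.9
d^2 = (-24.9)^2 + 33.9^2 = 1769.22
d = sqrt(1769.22) = 42.0621

42.0621


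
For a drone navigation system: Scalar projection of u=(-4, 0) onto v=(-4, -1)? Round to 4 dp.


u.v = 16, |v| = sqrt(17) = 4.1231
Scalar projection = u.v / |v| = 16 / sqrt(17) = 3.8806

3.8806


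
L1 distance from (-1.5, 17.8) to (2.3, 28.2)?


|(-1.5)-2.3| + |17.8-28.2| = 3.8 + 10.4 = 14.2

14.2


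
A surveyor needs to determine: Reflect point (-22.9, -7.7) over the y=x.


Reflection over y=x: (x,y) -> (y,x)
(-22.9, -7.7) -> (-7.7, -22.9)

(-7.7, -22.9)


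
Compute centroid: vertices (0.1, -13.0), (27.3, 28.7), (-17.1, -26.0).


Centroid = ((x_A+x_B+x_C)/3, (y_A+y_B+y_C)/3)
= ((0.1+27.3+(-17.1))/3, ((-13)+28.7+(-26))/3)
= (3.4333, -3.4333)

(3.4333, -3.4333)


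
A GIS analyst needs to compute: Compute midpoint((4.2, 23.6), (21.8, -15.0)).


M = ((4.2+21.8)/2, (23.6+(-15))/2)
= (13, 4.3)

(13, 4.3)


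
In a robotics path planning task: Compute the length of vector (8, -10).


|u| = sqrt(8^2 + (-10)^2) = sqrt(164) = 12.8062

12.8062


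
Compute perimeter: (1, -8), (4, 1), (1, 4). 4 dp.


Sides: (1, -8)->(4, 1): sqrt(90) = 9.486833, (4, 1)->(1, 4): sqrt(18) = 4.242641, (1, 4)->(1, -8): sqrt(144) = 12
Sum = 25.729474
Perimeter = 25.7295

25.7295


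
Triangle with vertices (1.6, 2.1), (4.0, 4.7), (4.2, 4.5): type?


Side lengths squared: AB^2=12.52, BC^2=0.08, CA^2=12.52
Sorted: [0.08, 12.52, 12.52]
By sides: Isosceles, By angles: Acute

Isosceles, Acute


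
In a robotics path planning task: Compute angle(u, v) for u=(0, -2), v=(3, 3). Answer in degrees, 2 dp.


u.v = -6, |u| = sqrt(4) = 2, |v| = sqrt(18) = 4.2426
cos(theta) = u.v/(|u||v|) = -6/sqrt(72) = -0.707107
theta = acos(-0.707107) = 135 degrees

135 degrees


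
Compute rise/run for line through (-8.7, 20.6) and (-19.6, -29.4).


slope = (y2-y1)/(x2-x1) = ((-29.4)-20.6)/((-19.6)-(-8.7)) = (-50)/(-10.9) = 4.5872

4.5872


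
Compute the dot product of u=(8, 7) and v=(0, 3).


u . v = u_x*v_x + u_y*v_y = 8*0 + 7*3
= 0 + 21 = 21

21


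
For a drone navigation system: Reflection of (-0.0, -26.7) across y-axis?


Reflection over y-axis: (x,y) -> (-x,y)
(0, -26.7) -> (0, -26.7)

(0, -26.7)


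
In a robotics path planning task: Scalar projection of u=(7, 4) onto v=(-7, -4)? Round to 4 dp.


u.v = -65, |v| = sqrt(65) = 8.0623
Scalar projection = u.v / |v| = -65 / sqrt(65) = -8.0623

-8.0623


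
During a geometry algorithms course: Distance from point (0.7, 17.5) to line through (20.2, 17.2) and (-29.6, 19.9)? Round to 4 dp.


|cross product| = 37.71
|line direction| = sqrt(2487.33) = 49.8731
Distance = 37.71/sqrt(2487.33) = 0.7561

0.7561


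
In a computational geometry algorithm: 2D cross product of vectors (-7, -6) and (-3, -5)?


u x v = u_x*v_y - u_y*v_x = (-7)*(-5) - (-6)*(-3)
= 35 - 18 = 17

17


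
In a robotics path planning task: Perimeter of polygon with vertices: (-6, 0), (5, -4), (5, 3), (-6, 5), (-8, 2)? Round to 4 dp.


Sides: (-6, 0)->(5, -4): sqrt(137) = 11.7047, (5, -4)->(5, 3): sqrt(49) = 7, (5, 3)->(-6, 5): sqrt(125) = 11.18034, (-6, 5)->(-8, 2): sqrt(13) = 3.605551, (-8, 2)->(-6, 0): sqrt(8) = 2.828427
Sum = 36.319018
Perimeter = 36.319

36.319


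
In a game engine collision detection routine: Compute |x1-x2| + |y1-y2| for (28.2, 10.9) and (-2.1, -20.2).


|28.2-(-2.1)| + |10.9-(-20.2)| = 30.3 + 31.1 = 61.4

61.4


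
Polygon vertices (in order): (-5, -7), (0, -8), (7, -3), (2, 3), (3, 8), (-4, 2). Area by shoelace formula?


Shoelace sum: ((-5)*(-8) - 0*(-7)) + (0*(-3) - 7*(-8)) + (7*3 - 2*(-3)) + (2*8 - 3*3) + (3*2 - (-4)*8) + ((-4)*(-7) - (-5)*2)
= 206
Area = |206|/2 = 103

103


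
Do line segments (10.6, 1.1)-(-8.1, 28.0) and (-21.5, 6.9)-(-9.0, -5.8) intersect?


Cross products: d1=335.17, d2=433.93, d3=755.03, d4=656.27
d1*d2 < 0 and d3*d4 < 0? no

No, they don't intersect


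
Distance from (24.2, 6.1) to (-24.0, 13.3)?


dx=-48.2, dy=7.2
d^2 = (-48.2)^2 + 7.2^2 = 2375.08
d = sqrt(2375.08) = 48.7348

48.7348


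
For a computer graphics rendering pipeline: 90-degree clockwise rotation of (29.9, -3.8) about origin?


90° CW: (x,y) -> (y, -x)
(29.9,-3.8) -> (-3.8, -29.9)

(-3.8, -29.9)


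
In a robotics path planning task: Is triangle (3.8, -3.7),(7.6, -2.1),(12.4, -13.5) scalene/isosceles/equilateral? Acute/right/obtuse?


Side lengths squared: AB^2=17, BC^2=153, CA^2=170
Sorted: [17, 153, 170]
By sides: Scalene, By angles: Right

Scalene, Right


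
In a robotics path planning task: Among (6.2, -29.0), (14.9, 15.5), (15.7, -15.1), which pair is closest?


d(P0,P1) = 45.3425, d(P0,P2) = 16.8363, d(P1,P2) = 30.6105
Closest: P0 and P2

Closest pair: (6.2, -29.0) and (15.7, -15.1), distance = 16.8363


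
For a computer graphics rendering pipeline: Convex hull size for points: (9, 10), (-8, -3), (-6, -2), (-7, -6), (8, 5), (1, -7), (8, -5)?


Convex hull vertices (CCW): (-8, -3), (-7, -6), (1, -7), (8, -5), (9, 10)
Count = 5

5


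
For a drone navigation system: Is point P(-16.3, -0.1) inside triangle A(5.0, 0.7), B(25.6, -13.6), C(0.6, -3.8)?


Cross products: AB x AP = -321.07, BC x BP = 73.12, CA x CP = 92.33
All same sign? no

No, outside


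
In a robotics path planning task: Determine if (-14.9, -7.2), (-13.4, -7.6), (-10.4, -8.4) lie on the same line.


Cross product: ((-13.4)-(-14.9))*((-8.4)-(-7.2)) - ((-7.6)-(-7.2))*((-10.4)-(-14.9))
= 0

Yes, collinear


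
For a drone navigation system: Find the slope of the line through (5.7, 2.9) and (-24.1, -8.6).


slope = (y2-y1)/(x2-x1) = ((-8.6)-2.9)/((-24.1)-5.7) = (-11.5)/(-29.8) = 0.3859

0.3859


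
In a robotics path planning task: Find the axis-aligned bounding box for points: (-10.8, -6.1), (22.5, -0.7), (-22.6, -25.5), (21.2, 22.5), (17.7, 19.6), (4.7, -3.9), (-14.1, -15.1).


x range: [-22.6, 22.5]
y range: [-25.5, 22.5]
Bounding box: (-22.6,-25.5) to (22.5,22.5)

(-22.6,-25.5) to (22.5,22.5)


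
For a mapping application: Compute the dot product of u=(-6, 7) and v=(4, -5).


u . v = u_x*v_x + u_y*v_y = (-6)*4 + 7*(-5)
= (-24) + (-35) = -59

-59


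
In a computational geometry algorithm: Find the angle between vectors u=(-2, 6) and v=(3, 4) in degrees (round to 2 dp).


u.v = 18, |u| = sqrt(40) = 6.3246, |v| = sqrt(25) = 5
cos(theta) = u.v/(|u||v|) = 18/sqrt(1000) = 0.56921
theta = acos(0.56921) = 55.3 degrees

55.3 degrees


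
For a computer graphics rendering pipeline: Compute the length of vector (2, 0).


|u| = sqrt(2^2 + 0^2) = sqrt(4) = 2

2


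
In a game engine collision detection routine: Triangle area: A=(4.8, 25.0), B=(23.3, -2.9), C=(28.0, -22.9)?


Area = |x_A(y_B-y_C) + x_B(y_C-y_A) + x_C(y_A-y_B)|/2
= |96 + (-1116.07) + 781.2|/2
= 238.87/2 = 119.435

119.435


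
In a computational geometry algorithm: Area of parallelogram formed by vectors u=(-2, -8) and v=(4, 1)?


|u x v| = |(-2)*1 - (-8)*4|
= |(-2) - (-32)| = 30

30


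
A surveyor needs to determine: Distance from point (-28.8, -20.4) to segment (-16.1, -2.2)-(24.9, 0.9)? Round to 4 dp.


Project P onto AB: t = 0 (clamped to [0,1])
Closest point on segment: (-16.1, -2.2)
Distance: 22.193

22.193


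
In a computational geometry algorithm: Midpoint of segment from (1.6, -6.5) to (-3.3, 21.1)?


M = ((1.6+(-3.3))/2, ((-6.5)+21.1)/2)
= (-0.85, 7.3)

(-0.85, 7.3)


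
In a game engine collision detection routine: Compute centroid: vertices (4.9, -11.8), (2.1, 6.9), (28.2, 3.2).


Centroid = ((x_A+x_B+x_C)/3, (y_A+y_B+y_C)/3)
= ((4.9+2.1+28.2)/3, ((-11.8)+6.9+3.2)/3)
= (11.7333, -0.5667)

(11.7333, -0.5667)
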